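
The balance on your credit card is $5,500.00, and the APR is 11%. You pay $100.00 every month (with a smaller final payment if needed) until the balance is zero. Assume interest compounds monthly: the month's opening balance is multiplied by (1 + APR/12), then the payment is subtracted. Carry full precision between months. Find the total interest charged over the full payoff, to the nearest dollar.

Monthly rate r = 11%/12 = 0.916667% = 0.00916667.
Payoff takes n = ⌈−ln(1 − rB₀/P)/ln(1+r)⌉ = ⌈76.879⌉ = 77 payments; the last is $87.97.
Total paid = 76·$100.00 + $87.97 = $7,687.97.
Total interest = total paid − principal = $7,687.97 − $5,500.00 = $2,187.97.

$2,188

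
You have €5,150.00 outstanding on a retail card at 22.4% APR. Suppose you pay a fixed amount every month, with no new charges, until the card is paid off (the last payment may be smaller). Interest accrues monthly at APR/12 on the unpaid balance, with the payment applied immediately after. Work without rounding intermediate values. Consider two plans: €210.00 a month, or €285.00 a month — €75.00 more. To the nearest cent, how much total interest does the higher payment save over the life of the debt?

Monthly rate r = 22.4%/12 = 1.86667% = 0.0186667.
At €210.00/mo: n = ⌈−ln(1 − rB₀/P)/ln(1+r)⌉ = 34 payments (last €20.13); total interest = total paid − €5,150.00 = €1,800.13.
At €285.00/mo: 23 payments (last €70.87); total interest €1,190.87.
Interest saved = €1,800.13 − €1,190.87 = €609.26.

€609.26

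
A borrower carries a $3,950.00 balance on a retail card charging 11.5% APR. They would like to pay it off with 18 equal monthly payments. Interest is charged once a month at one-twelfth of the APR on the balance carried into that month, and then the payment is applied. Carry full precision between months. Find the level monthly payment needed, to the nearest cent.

$239.96

Monthly rate r = 11.5%/12 = 0.958333% = 0.00958333.
Level-payment amortization: P = B₀·r / (1 − (1+r)^(−n)) = 3950.00·0.00958333 / (1 − 1.00958^(−18)).
Denominator 1 − (1+r)^(−18) = 0.157750239.
P = 37.8542 / 0.157750239 ≈ 239.96.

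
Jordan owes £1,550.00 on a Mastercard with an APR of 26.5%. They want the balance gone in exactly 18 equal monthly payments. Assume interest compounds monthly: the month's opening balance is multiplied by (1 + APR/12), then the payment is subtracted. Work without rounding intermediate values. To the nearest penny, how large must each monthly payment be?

£105.29

Monthly rate r = 26.5%/12 = 2.20833% = 0.0220833.
Level-payment amortization: P = B₀·r / (1 − (1+r)^(−n)) = 1550.00·0.0220833 / (1 − 1.02208^(−18)).
Denominator 1 − (1+r)^(−18) = 0.325089036.
P = 34.2292 / 0.325089036 ≈ 105.29.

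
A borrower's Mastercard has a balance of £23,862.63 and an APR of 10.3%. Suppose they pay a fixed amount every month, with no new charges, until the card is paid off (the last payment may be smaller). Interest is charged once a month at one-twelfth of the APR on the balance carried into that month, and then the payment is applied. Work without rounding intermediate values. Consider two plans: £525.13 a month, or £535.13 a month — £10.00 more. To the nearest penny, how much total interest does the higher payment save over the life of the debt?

£165.06

Monthly rate r = 10.3%/12 = 0.858333% = 0.00858333.
At £525.13/mo: n = ⌈−ln(1 − rB₀/P)/ln(1+r)⌉ = 58 payments (last £442.51); total interest = total paid − £23,862.63 = £6,512.29.
At £535.13/mo: 57 payments (last £242.58); total interest £6,347.23.
Interest saved = £6,512.29 − £6,347.23 = £165.06.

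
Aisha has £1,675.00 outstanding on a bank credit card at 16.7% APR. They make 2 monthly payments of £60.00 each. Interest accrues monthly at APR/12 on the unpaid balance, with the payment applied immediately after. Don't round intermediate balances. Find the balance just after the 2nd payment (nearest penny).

Monthly rate r = 16.7%/12 = 1.39167% = 0.0139167.
Each month: B ← B·(1+r) − £60.00.
Month 1: interest £23.31; balance after payment £1,638.31.
Month 2: interest £22.80; balance after payment £1,601.11.

£1,601.11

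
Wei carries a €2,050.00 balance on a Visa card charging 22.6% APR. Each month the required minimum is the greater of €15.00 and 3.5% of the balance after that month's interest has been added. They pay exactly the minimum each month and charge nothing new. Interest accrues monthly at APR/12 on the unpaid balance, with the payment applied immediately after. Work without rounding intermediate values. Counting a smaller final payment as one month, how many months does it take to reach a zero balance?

134 months

Monthly rate r = 22.6%/12 = 1.88333% = 0.0188333.
While 3.5% of the post-interest balance exceeds €15.00, each month B ← (B·(1+r))·(1 − 0.035), i.e. B shrinks by the factor (1+r)·0.965 = 0.98317.
This holds for months 1–94. Entering month 95 the balance is €415.93; 3.5% of the post-interest balance is now below €15.00, so the flat €15.00 minimum applies from here.
From month 95 a fixed €15.00 at rate r clears €415.93 in 40 more payments. Total: 94 + 40 = 134 months.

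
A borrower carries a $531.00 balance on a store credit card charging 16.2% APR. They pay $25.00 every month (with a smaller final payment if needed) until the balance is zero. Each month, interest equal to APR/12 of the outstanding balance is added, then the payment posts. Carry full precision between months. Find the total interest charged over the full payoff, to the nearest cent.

Monthly rate r = 16.2%/12 = 1.35% = 0.0135.
Payoff takes n = ⌈−ln(1 − rB₀/P)/ln(1+r)⌉ = ⌈25.199⌉ = 26 payments; the last is $5.00.
Total paid = 25·$25.00 + $5.00 = $630.00.
Total interest = total paid − principal = $630.00 − $531.00 = $99.00.

$99.00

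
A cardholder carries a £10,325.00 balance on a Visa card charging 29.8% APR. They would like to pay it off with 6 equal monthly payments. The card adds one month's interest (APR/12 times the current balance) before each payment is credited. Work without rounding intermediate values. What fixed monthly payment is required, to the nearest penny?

Monthly rate r = 29.8%/12 = 2.48333% = 0.0248333.
Level-payment amortization: P = B₀·r / (1 − (1+r)^(−n)) = 10325.00·0.0248333 / (1 − 1.02483^(−6)).
Denominator 1 − (1+r)^(−6) = 0.13686139.
P = 256.404 / 0.13686139 ≈ 1873.46.

£1,873.46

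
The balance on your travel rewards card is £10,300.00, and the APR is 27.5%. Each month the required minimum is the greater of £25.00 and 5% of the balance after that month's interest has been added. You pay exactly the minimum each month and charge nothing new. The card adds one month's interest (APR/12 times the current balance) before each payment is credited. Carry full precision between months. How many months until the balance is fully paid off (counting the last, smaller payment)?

133 months

Monthly rate r = 27.5%/12 = 2.29167% = 0.0229167.
While 5% of the post-interest balance exceeds £25.00, each month B ← (B·(1+r))·(1 − 0.05), i.e. B shrinks by the factor (1+r)·0.95 = 0.97177.
This holds for months 1–107. Entering month 108 the balance is £481.03; 5% of the post-interest balance is now below £25.00, so the flat £25.00 minimum applies from here.
From month 108 a fixed £25.00 at rate r clears £481.03 in 26 more payments. Total: 107 + 26 = 133 months.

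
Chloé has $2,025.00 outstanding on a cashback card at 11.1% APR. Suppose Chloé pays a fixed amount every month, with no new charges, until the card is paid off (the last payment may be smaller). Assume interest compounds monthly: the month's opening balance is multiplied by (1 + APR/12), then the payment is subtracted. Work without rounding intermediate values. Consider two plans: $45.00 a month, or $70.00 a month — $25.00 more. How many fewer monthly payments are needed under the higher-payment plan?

Monthly rate r = 11.1%/12 = 0.925% = 0.00925.
At $45.00/mo: n = ⌈−ln(1 − rB₀/P)/ln(1+r)⌉ = 59 payments (last $20.82); total interest = total paid − $2,025.00 = $605.82.
At $70.00/mo: 34 payments (last $57.58); total interest $342.58.
Payments saved = 59 − 34 = 25.

25 fewer payments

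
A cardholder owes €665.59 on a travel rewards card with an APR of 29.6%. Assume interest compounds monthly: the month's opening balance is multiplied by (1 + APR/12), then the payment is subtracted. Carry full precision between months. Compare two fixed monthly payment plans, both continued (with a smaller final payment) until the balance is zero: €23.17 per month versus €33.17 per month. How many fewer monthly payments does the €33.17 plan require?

22 fewer payments

Monthly rate r = 29.6%/12 = 2.46667% = 0.0246667.
At €23.17/mo: n = ⌈−ln(1 − rB₀/P)/ln(1+r)⌉ = 51 payments (last €13.98); total interest = total paid − €665.59 = €506.89.
At €33.17/mo: 29 payments (last €1.15); total interest €264.32.
Payments saved = 51 − 29 = 22.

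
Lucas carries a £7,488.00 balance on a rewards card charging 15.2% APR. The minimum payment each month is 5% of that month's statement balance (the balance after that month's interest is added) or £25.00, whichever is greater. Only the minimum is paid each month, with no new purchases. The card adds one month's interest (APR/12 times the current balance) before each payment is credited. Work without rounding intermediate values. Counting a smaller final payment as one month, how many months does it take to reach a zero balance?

94 months

Monthly rate r = 15.2%/12 = 1.26667% = 0.0126667.
While 5% of the post-interest balance exceeds £25.00, each month B ← (B·(1+r))·(1 − 0.05), i.e. B shrinks by the factor (1+r)·0.95 = 0.96203.
This holds for months 1–71. Entering month 72 the balance is £479.58; 5% of the post-interest balance is now below £25.00, so the flat £25.00 minimum applies from here.
From month 72 a fixed £25.00 at rate r clears £479.58 in 23 more payments. Total: 71 + 23 = 94 months.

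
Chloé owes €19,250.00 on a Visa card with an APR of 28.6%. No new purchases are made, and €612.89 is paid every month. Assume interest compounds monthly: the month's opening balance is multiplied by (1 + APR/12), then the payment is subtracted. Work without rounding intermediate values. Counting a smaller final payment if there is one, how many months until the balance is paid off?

59 months

Monthly rate r = 28.6%/12 = 2.38333% = 0.0238333.
Recurrence: B ← B·(1+r) − €612.89.
Month 1: interest €458.79; balance after payment €19,095.90.
Month 2: interest €455.12; balance after payment €18,938.13.
Closed form: n = −ln(1 − rB₀/P)/ln(1+r) = −ln(0.25143)/ln(1.02383) ≈ 58.615, so the balance reaches zero during payment 59.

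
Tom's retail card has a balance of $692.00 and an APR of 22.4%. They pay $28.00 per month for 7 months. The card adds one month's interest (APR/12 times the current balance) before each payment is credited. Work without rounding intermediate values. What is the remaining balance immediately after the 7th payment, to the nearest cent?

Monthly rate r = 22.4%/12 = 1.86667% = 0.0186667.
Each month: B ← B·(1+r) − $28.00.
Month 1: interest $12.92; balance after payment $676.92.
Month 2: interest $12.64; balance after payment $661.55.
Month 3: interest $12.35; balance after payment $645.90.
Month 4: interest $12.06; balance after payment $629.96.
Month 5: interest $11.76; balance after payment $613.72.
Month 6: interest $11.46; balance after payment $597.17.
Month 7: interest $11.15; balance after payment $580.32.

$580.32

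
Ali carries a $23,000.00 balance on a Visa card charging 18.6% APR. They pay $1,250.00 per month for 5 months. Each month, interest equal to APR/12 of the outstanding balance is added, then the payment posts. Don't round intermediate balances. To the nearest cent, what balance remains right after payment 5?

$18,391.84

Monthly rate r = 18.6%/12 = 1.55% = 0.0155.
Each month: B ← B·(1+r) − $1,250.00.
Month 1: interest $356.50; balance after payment $22,106.50.
Month 2: interest $342.65; balance after payment $21,199.15.
Month 3: interest $328.59; balance after payment $20,277.74.
Month 4: interest $314.30; balance after payment $19,342.04.
Month 5: interest $299.80; balance after payment $18,391.84.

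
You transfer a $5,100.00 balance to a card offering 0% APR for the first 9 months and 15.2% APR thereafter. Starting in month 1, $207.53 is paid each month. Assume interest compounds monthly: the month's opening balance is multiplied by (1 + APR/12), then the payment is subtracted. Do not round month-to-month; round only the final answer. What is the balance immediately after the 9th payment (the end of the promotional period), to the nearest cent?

$3,232.23

Promo months 1–9 at r₀ = 0%/12 = 0; months 10+ at r₁ = 15.2%/12 = 0.0126667.
After month 9 (no interest yet): B = $5,100.00 − 9·$207.53 = $3,232.23.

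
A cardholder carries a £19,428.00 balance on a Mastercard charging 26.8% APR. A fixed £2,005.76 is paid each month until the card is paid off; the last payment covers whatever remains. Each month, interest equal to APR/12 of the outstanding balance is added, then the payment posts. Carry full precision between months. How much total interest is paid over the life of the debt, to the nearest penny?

£2,708.30

Monthly rate r = 26.8%/12 = 2.23333% = 0.0223333.
Payoff takes n = ⌈−ln(1 − rB₀/P)/ln(1+r)⌉ = ⌈11.036⌉ = 12 payments; the last is £72.94.
Total paid = 11·£2,005.76 + £72.94 = £22,136.30.
Total interest = total paid − principal = £22,136.30 − £19,428.00 = £2,708.30.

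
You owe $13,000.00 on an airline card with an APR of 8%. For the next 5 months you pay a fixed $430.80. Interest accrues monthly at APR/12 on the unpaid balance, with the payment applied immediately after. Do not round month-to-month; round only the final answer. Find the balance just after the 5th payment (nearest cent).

$11,256.24

Monthly rate r = 8%/12 = 0.666667% = 0.00666667.
Each month: B ← B·(1+r) − $430.80.
Month 1: interest $86.67; balance after payment $12,655.87.
Month 2: interest $84.37; balance after payment $12,309.44.
Month 3: interest $82.06; balance after payment $11,960.70.
Month 4: interest $79.74; balance after payment $11,609.64.
Month 5: interest $77.40; balance after payment $11,256.24.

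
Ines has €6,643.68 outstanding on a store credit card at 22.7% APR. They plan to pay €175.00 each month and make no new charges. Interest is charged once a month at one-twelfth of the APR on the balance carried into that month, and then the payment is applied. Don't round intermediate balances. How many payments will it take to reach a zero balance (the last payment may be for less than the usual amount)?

Monthly rate r = 22.7%/12 = 1.89167% = 0.0189167.
Recurrence: B ← B·(1+r) − €175.00.
Month 1: interest €125.68; balance after payment €6,594.36.
Month 2: interest €124.74; balance after payment €6,544.10.
Closed form: n = −ln(1 − rB₀/P)/ln(1+r) = −ln(0.28185)/ln(1.01892) ≈ 67.576, so the balance reaches zero during payment 68.

68 payments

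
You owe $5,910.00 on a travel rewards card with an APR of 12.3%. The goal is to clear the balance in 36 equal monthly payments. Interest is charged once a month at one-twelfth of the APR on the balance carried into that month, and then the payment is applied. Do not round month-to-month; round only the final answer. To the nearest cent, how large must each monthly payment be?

$197.14

Monthly rate r = 12.3%/12 = 1.025% = 0.01025.
Level-payment amortization: P = B₀·r / (1 − (1+r)^(−n)) = 5910.00·0.01025 / (1 − 1.01025^(−36)).
Denominator 1 − (1+r)^(−36) = 0.307274664.
P = 60.5775 / 0.307274664 ≈ 197.14.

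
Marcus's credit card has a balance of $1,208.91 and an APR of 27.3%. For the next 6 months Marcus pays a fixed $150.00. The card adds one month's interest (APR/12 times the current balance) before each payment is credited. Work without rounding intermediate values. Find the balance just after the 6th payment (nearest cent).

$430.83

Monthly rate r = 27.3%/12 = 2.275% = 0.02275.
Each month: B ← B·(1+r) − $150.00.
Month 1: interest $27.50; balance after payment $1,086.41.
Month 2: interest $24.72; balance after payment $961.13.
Month 3: interest $21.87; balance after payment $832.99.
Month 4: interest $18.95; balance after payment $701.94.
Month 5: interest $15.97; balance after payment $567.91.
Month 6: interest $12.92; balance after payment $430.83.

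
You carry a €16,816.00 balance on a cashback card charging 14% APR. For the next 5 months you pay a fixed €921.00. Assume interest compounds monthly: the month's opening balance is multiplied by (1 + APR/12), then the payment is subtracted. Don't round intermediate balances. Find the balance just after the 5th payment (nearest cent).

Monthly rate r = 14%/12 = 1.16667% = 0.0116667.
Each month: B ← B·(1+r) − €921.00.
Month 1: interest €196.19; balance after payment €16,091.19.
Month 2: interest €187.73; balance after payment €15,357.92.
Month 3: interest €179.18; balance after payment €14,616.09.
Month 4: interest €170.52; balance after payment €13,865.61.
Month 5: interest €161.77; balance after payment €13,106.38.

€13,106.38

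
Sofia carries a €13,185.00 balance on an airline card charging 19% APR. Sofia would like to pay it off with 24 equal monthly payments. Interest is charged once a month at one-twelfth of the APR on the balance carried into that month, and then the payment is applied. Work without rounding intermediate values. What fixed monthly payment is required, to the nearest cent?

Monthly rate r = 19%/12 = 1.58333% = 0.0158333.
Level-payment amortization: P = B₀·r / (1 − (1+r)^(−n)) = 13185.00·0.0158333 / (1 − 1.01583^(−24)).
Denominator 1 − (1+r)^(−24) = 0.314099736.
P = 208.763 / 0.314099736 ≈ 664.64.

€664.64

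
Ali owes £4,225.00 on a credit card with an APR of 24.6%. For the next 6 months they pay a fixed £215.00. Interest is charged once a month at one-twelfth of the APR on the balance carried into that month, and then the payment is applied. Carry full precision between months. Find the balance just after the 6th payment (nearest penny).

Monthly rate r = 24.6%/12 = 2.05% = 0.0205.
Each month: B ← B·(1+r) − £215.00.
Month 1: interest £86.61; balance after payment £4,096.61.
Month 2: interest £83.98; balance after payment £3,965.59.
Month 3: interest £81.29; balance after payment £3,831.89.
Month 4: interest £78.55; balance after payment £3,695.44.
Month 5: interest £75.76; balance after payment £3,556.20.
Month 6: interest £72.90; balance after payment £3,414.10.

£3,414.10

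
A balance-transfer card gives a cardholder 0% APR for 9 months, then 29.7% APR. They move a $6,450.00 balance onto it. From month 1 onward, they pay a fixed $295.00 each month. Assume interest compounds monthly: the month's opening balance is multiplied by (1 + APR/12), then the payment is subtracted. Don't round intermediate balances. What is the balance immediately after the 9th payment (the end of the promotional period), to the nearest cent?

$3,795.00

Promo months 1–9 at r₀ = 0%/12 = 0; months 10+ at r₁ = 29.7%/12 = 0.02475.
After month 9 (no interest yet): B = $6,450.00 − 9·$295.00 = $3,795.00.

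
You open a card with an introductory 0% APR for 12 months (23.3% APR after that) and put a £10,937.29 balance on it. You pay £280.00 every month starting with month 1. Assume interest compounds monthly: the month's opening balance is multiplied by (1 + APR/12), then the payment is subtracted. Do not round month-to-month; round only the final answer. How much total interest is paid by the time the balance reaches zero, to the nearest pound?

£3,276

Promo months 1–12 at r₀ = 0%/12 = 0; months 13+ at r₁ = 23.3%/12 = 0.0194167.
After month 12 (no interest yet): B = £10,937.29 − 12·£280.00 = £7,577.29.
Then at r₁ with £280.00/mo: n₂ = −ln(1 − r₁·B/P)/ln(1+r₁) ≈ 38.76 → 39 more payments.
Total paid = 50·£280.00 + £213.43 = £14,213.43; interest = £14,213.43 − £10,937.29 = £3,276.14.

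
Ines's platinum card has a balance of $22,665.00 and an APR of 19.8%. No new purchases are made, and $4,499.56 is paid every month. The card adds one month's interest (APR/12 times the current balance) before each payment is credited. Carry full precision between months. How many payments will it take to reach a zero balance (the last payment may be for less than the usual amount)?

Monthly rate r = 19.8%/12 = 1.65% = 0.0165.
Recurrence: B ← B·(1+r) − $4,499.56.
Month 1: interest $373.97; balance after payment $18,539.41.
Month 2: interest $305.90; balance after payment $14,345.75.
Month 3: interest $236.70; balance after payment $10,082.90.
Month 4: interest $166.37; balance after payment $5,749.71.
Month 5: interest $94.87; balance after payment $1,345.02.
Month 6: interest $22.19; balance after payment $0.00.

6 months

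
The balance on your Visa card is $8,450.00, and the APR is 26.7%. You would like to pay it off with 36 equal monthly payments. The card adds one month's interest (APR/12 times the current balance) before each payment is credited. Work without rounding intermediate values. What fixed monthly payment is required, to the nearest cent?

$343.61

Monthly rate r = 26.7%/12 = 2.225% = 0.02225.
Level-payment amortization: P = B₀·r / (1 − (1+r)^(−n)) = 8450.00·0.02225 / (1 − 1.02225^(−36)).
Denominator 1 − (1+r)^(−36) = 0.54716112.
P = 188.012 / 0.54716112 ≈ 343.61.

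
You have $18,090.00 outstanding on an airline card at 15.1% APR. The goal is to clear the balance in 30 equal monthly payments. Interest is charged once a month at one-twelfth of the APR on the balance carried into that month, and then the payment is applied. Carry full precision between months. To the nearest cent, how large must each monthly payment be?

Monthly rate r = 15.1%/12 = 1.25833% = 0.0125833.
Level-payment amortization: P = B₀·r / (1 − (1+r)^(−n)) = 18090.00·0.0125833 / (1 − 1.01258^(−30)).
Denominator 1 − (1+r)^(−30) = 0.31281012.
P = 227.632 / 0.31281012 ≈ 727.70.

$727.70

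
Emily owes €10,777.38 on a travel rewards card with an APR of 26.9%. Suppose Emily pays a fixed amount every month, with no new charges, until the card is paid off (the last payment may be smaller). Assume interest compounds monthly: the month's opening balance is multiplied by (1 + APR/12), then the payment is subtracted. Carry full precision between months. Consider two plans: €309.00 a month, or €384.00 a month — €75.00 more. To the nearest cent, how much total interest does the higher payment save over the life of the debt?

Monthly rate r = 26.9%/12 = 2.24167% = 0.0224167.
At €309.00/mo: n = ⌈−ln(1 − rB₀/P)/ln(1+r)⌉ = 69 payments (last €211.10); total interest = total paid − €10,777.38 = €10,445.72.
At €384.00/mo: 45 payments (last €286.82); total interest €6,405.44.
Interest saved = €10,445.72 − €6,405.44 = €4,040.28.

€4,040.28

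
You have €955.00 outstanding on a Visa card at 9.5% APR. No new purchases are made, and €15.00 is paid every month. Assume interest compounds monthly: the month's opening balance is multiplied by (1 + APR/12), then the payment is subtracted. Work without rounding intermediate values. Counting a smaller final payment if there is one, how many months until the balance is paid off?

89 months

Monthly rate r = 9.5%/12 = 0.791667% = 0.00791667.
Recurrence: B ← B·(1+r) − €15.00.
Month 1: interest €7.56; balance after payment €947.56.
Month 2: interest €7.50; balance after payment €940.06.
Closed form: n = −ln(1 − rB₀/P)/ln(1+r) = −ln(0.49597)/ln(1.00792) ≈ 88.927, so the balance reaches zero during payment 89.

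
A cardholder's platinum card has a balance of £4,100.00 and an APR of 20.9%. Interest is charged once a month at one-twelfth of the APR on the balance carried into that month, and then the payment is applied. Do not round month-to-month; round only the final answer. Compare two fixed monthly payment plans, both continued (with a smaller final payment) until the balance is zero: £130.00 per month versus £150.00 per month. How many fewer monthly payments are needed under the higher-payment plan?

Monthly rate r = 20.9%/12 = 1.74167% = 0.0174167.
At £130.00/mo: n = ⌈−ln(1 − rB₀/P)/ln(1+r)⌉ = 47 payments (last £20.27); total interest = total paid − £4,100.00 = £1,900.27.
At £150.00/mo: 38 payments (last £65.48); total interest £1,515.48.
Payments saved = 47 − 38 = 9.

9 fewer payments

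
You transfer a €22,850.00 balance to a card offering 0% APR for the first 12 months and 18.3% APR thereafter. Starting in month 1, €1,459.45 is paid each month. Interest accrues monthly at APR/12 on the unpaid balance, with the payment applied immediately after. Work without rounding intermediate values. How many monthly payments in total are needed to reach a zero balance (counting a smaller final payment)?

16 payments

Promo months 1–12 at r₀ = 0%/12 = 0; months 13+ at r₁ = 18.3%/12 = 0.01525.
After month 12 (no interest yet): B = €22,850.00 − 12·€1,459.45 = €5,336.60.
Then at r₁ with €1,459.45/mo: n₂ = −ln(1 − r₁·B/P)/ln(1+r₁) ≈ 3.79 → 4 more payments.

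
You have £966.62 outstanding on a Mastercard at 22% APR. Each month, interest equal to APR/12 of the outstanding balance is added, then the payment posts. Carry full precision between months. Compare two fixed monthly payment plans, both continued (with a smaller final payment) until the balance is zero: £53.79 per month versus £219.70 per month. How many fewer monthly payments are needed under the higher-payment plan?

Monthly rate r = 22%/12 = 1.83333% = 0.0183333.
At £53.79/mo: n = ⌈−ln(1 − rB₀/P)/ln(1+r)⌉ = 22 payments (last £53.74); total interest = total paid − £966.62 = £216.71.
At £219.70/mo: 5 payments (last £138.71); total interest £50.89.
Payments saved = 22 − 5 = 17.

17 fewer payments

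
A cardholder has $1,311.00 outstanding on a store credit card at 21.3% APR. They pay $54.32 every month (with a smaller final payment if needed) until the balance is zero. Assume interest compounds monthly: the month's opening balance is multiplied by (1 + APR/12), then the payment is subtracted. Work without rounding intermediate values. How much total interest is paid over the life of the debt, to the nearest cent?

$415.85

Monthly rate r = 21.3%/12 = 1.775% = 0.01775.
Payoff takes n = ⌈−ln(1 − rB₀/P)/ln(1+r)⌉ = ⌈31.789⌉ = 32 payments; the last is $42.93.
Total paid = 31·$54.32 + $42.93 = $1,726.85.
Total interest = total paid − principal = $1,726.85 − $1,311.00 = $415.85.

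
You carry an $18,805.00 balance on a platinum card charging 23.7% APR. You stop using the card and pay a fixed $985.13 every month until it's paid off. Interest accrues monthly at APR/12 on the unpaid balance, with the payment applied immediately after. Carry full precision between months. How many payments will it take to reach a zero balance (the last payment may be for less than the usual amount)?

25 payments

Monthly rate r = 23.7%/12 = 1.975% = 0.01975.
Recurrence: B ← B·(1+r) − $985.13.
Month 1: interest $371.40; balance after payment $18,191.27.
Month 2: interest $359.28; balance after payment $17,565.42.
Closed form: n = −ln(1 − rB₀/P)/ln(1+r) = −ln(0.623)/ln(1.01975) ≈ 24.196, so the balance reaches zero during payment 25.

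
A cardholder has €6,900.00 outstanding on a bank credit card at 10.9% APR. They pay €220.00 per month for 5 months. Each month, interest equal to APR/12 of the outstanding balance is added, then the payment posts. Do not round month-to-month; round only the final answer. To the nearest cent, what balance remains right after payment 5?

Monthly rate r = 10.9%/12 = 0.908333% = 0.00908333.
Each month: B ← B·(1+r) − €220.00.
Month 1: interest €62.68; balance after payment €6,742.68.
Month 2: interest €61.25; balance after payment €6,583.92.
Month 3: interest €59.80; balance after payment €6,423.72.
Month 4: interest €58.35; balance after payment €6,262.07.
Month 5: interest €56.88; balance after payment €6,098.95.

€6,098.95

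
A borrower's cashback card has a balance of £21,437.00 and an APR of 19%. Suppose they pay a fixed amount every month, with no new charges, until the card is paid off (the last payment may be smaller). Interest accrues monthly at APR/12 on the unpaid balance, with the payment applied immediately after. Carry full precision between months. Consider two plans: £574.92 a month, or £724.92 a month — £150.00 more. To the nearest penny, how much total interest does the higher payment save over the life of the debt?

Monthly rate r = 19%/12 = 1.58333% = 0.0158333.
At £574.92/mo: n = ⌈−ln(1 − rB₀/P)/ln(1+r)⌉ = 57 payments (last £468.98); total interest = total paid − £21,437.00 = £11,227.50.
At £724.92/mo: 41 payments (last £146.10); total interest £7,705.90.
Interest saved = £11,227.50 − £7,705.90 = £3,521.60.

£3,521.60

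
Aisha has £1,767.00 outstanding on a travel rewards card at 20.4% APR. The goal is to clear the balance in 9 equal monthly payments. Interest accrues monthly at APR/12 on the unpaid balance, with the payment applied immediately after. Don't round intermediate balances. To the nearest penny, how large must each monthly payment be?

£213.40

Monthly rate r = 20.4%/12 = 1.7% = 0.017.
Level-payment amortization: P = B₀·r / (1 − (1+r)^(−n)) = 1767.00·0.017 / (1 − 1.017^(−9)).
Denominator 1 − (1+r)^(−9) = 0.14076606.
P = 30.039 / 0.14076606 ≈ 213.40.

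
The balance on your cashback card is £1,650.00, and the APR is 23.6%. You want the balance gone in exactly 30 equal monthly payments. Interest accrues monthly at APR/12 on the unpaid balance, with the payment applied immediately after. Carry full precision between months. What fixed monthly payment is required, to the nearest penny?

Monthly rate r = 23.6%/12 = 1.96667% = 0.0196667.
Level-payment amortization: P = B₀·r / (1 − (1+r)^(−n)) = 1650.00·0.0196667 / (1 − 1.01967^(−30)).
Denominator 1 − (1+r)^(−30) = 0.442489139.
P = 32.45 / 0.442489139 ≈ 73.34.

£73.34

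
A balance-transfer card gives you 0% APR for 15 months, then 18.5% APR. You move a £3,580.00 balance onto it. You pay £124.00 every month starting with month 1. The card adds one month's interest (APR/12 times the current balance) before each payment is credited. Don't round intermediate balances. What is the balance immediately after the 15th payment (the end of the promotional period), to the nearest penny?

£1,720.00

Promo months 1–15 at r₀ = 0%/12 = 0; months 16+ at r₁ = 18.5%/12 = 0.0154167.
After month 15 (no interest yet): B = £3,580.00 − 15·£124.00 = £1,720.00.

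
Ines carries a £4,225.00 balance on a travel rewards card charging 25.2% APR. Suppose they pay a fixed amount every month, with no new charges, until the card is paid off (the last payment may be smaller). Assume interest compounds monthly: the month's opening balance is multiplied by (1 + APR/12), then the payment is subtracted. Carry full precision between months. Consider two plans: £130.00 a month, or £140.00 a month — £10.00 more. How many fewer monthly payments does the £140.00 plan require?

7 fewer payments

Monthly rate r = 25.2%/12 = 2.1% = 0.021.
At £130.00/mo: n = ⌈−ln(1 − rB₀/P)/ln(1+r)⌉ = 56 payments (last £26.73); total interest = total paid − £4,225.00 = £2,951.73.
At £140.00/mo: 49 payments (last £46.65); total interest £2,541.65.
Payments saved = 56 − 49 = 7.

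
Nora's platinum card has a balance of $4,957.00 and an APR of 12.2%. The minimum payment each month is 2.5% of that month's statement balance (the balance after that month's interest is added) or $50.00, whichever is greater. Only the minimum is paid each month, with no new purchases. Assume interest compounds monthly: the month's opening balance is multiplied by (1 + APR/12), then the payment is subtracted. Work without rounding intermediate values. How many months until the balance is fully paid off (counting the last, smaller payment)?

112 months

Monthly rate r = 12.2%/12 = 1.01667% = 0.0101667.
While 2.5% of the post-interest balance exceeds $50.00, each month B ← (B·(1+r))·(1 − 0.025), i.e. B shrinks by the factor (1+r)·0.975 = 0.98491.
This holds for months 1–61. Entering month 62 the balance is $1,960.99; 2.5% of the post-interest balance is now below $50.00, so the flat $50.00 minimum applies from here.
From month 62 a fixed $50.00 at rate r clears $1,960.99 in 51 more payments. Total: 61 + 51 = 112 months.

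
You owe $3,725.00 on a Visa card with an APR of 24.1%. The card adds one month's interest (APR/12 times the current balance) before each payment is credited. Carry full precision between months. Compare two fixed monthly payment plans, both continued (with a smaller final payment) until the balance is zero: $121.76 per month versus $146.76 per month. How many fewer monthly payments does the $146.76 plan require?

12 fewer payments

Monthly rate r = 24.1%/12 = 2.00833% = 0.0200833.
At $121.76/mo: n = ⌈−ln(1 − rB₀/P)/ln(1+r)⌉ = 48 payments (last $112.84); total interest = total paid − $3,725.00 = $2,110.56.
At $146.76/mo: 36 payments (last $124.78); total interest $1,536.38.
Payments saved = 48 − 36 = 12.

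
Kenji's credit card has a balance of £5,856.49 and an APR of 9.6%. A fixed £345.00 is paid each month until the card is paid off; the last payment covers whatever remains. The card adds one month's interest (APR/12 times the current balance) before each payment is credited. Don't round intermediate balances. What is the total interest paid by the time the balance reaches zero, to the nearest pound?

Monthly rate r = 9.6%/12 = 0.8% = 0.008.
Payoff takes n = ⌈−ln(1 − rB₀/P)/ln(1+r)⌉ = ⌈18.317⌉ = 19 payments; the last is £109.71.
Total paid = 18·£345.00 + £109.71 = £6,319.71.
Total interest = total paid − principal = £6,319.71 − £5,856.49 = £463.22.

£463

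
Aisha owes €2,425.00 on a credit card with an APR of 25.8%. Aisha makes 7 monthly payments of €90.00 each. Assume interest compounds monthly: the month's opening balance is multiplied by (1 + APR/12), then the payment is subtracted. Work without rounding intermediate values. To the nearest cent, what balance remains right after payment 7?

€2,142.24

Monthly rate r = 25.8%/12 = 2.15% = 0.0215.
Each month: B ← B·(1+r) − €90.00.
Month 1: interest €52.14; balance after payment €2,387.14.
Month 2: interest €51.32; balance after payment €2,348.46.
Month 3: interest €50.49; balance after payment €2,308.95.
Month 4: interest €49.64; balance after payment €2,268.60.
Month 5: interest €48.77; balance after payment €2,227.37.
Month 6: interest €47.89; balance after payment €2,185.26.
Month 7: interest €46.98; balance after payment €2,142.24.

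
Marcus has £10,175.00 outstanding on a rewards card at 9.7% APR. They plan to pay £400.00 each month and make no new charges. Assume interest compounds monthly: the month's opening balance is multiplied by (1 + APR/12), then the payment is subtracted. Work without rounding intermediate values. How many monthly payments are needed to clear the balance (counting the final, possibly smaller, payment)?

29 months

Monthly rate r = 9.7%/12 = 0.808333% = 0.00808333.
Recurrence: B ← B·(1+r) − £400.00.
Month 1: interest £82.25; balance after payment £9,857.25.
Month 2: interest £79.68; balance after payment £9,536.93.
Closed form: n = −ln(1 − rB₀/P)/ln(1+r) = −ln(0.79438)/ln(1.00808) ≈ 28.592, so the balance reaches zero during payment 29.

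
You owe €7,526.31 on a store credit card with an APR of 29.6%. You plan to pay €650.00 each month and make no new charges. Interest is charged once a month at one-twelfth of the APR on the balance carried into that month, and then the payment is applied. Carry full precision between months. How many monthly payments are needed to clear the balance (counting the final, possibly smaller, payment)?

Monthly rate r = 29.6%/12 = 2.46667% = 0.0246667.
Recurrence: B ← B·(1+r) − €650.00.
Month 1: interest €185.65; balance after payment €7,061.96.
Month 2: interest €174.19; balance after payment €6,586.15.
Closed form: n = −ln(1 − rB₀/P)/ln(1+r) = −ln(0.71439)/ln(1.02467) ≈ 13.803, so the balance reaches zero during payment 14.

14 months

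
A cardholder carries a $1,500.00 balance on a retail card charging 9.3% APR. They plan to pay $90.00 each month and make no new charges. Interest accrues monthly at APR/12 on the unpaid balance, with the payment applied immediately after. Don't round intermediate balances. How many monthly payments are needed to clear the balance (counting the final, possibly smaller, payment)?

Monthly rate r = 9.3%/12 = 0.775% = 0.00775.
Recurrence: B ← B·(1+r) − $90.00.
Month 1: interest $11.63; balance after payment $1,421.62.
Month 2: interest $11.02; balance after payment $1,342.64.
Closed form: n = −ln(1 − rB₀/P)/ln(1+r) = −ln(0.87083)/ln(1.00775) ≈ 17.915, so the balance reaches zero during payment 18.

18 payments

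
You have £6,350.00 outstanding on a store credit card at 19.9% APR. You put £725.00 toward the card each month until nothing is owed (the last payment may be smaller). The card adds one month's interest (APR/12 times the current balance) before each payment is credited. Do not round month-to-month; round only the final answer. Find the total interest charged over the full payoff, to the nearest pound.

£570

Monthly rate r = 19.9%/12 = 1.65833% = 0.0165833.
Payoff takes n = ⌈−ln(1 − rB₀/P)/ln(1+r)⌉ = ⌈9.542⌉ = 10 payments; the last is £394.54.
Total paid = 9·£725.00 + £394.54 = £6,919.54.
Total interest = total paid − principal = £6,919.54 − £6,350.00 = £569.54.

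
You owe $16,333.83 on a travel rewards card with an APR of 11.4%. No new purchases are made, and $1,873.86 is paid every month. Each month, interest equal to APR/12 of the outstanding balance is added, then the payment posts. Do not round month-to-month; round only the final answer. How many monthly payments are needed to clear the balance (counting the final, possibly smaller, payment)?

10 payments

Monthly rate r = 11.4%/12 = 0.95% = 0.0095.
Recurrence: B ← B·(1+r) − $1,873.86.
Month 1: interest $155.17; balance after payment $14,615.14.
Month 2: interest $138.84; balance after payment $12,880.13.
Closed form: n = −ln(1 − rB₀/P)/ln(1+r) = −ln(0.91719)/ln(1.0095) ≈ 9.142, so the balance reaches zero during payment 10.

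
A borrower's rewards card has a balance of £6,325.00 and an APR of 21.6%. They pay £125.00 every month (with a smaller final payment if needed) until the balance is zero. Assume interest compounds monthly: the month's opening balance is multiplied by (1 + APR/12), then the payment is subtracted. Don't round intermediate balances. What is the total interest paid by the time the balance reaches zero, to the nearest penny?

Monthly rate r = 21.6%/12 = 1.8% = 0.018.
Payoff takes n = ⌈−ln(1 − rB₀/P)/ln(1+r)⌉ = ⌈135.476⌉ = 136 payments; the last is £59.73.
Total paid = 135·£125.00 + £59.73 = £16,934.73.
Total interest = total paid − principal = £16,934.73 − £6,325.00 = £10,609.73.

£10,609.73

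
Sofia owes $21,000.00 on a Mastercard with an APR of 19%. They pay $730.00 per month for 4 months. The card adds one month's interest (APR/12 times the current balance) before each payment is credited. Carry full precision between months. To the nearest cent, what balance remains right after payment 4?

Monthly rate r = 19%/12 = 1.58333% = 0.0158333.
Each month: B ← B·(1+r) − $730.00.
Month 1: interest $332.50; balance after payment $20,602.50.
Month 2: interest $326.21; balance after payment $20,198.71.
Month 3: interest $319.81; balance after payment $19,788.52.
Month 4: interest $313.32; balance after payment $19,371.84.

$19,371.84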